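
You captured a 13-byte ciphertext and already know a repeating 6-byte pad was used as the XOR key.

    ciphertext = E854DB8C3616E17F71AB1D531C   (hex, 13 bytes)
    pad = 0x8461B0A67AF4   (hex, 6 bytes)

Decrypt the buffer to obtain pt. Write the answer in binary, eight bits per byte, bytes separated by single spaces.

01101100 00110101 01101011 00101010 01001100 11100010 01100101 00011110 11000001 00001101 01100111 10100111 10011000

The 6-byte key repeats, so the effective keystream is 84 61 b0 a6 7a f4 84 61 b0 a6 7a f4 84.
byte 0: e8 XOR 84 = 6c
byte 1: 54 XOR 61 = 35
byte 2: db XOR b0 = 6b
byte 3: 8c XOR a6 = 2a
byte 4: 36 XOR 7a = 4c
byte 5: 16 XOR f4 = e2
byte 6: e1 XOR 84 = 65
byte 7: 7f XOR 61 = 1e
byte 8: 71 XOR b0 = c1
byte 9: ab XOR a6 = 0d
byte 10: 1d XOR 7a = 67
byte 11: 53 XOR f4 = a7
byte 12: 1c XOR 84 = 98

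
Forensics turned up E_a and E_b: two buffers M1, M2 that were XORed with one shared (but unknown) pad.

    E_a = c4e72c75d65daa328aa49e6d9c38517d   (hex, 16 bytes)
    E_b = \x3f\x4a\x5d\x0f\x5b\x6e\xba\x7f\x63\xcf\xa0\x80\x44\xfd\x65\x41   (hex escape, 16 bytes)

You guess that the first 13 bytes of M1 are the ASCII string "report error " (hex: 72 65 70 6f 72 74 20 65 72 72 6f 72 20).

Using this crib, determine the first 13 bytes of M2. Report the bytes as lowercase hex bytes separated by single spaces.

89 c8 01 15 ff 47 30 28 9b 19 51 9f f8

First, E_a ⊕ E_b = (M1 ⊕ K) ⊕ (M2 ⊕ K) = M1 ⊕ M2, so the key drops out. Then M2 = (M1 ⊕ M2) ⊕ M1 over the first 13 bytes.
byte 0: (c4 ^ 3f) ^ 72 = fb ^ 72 = 89
byte 1: (e7 ^ 4a) ^ 65 = ad ^ 65 = c8
byte 2: (2c ^ 5d) ^ 70 = 71 ^ 70 = 01
byte 3: (75 ^ 0f) ^ 6f = 7a ^ 6f = 15
byte 4: (d6 ^ 5b) ^ 72 = 8d ^ 72 = ff
byte 5: (5d ^ 6e) ^ 74 = 33 ^ 74 = 47
byte 6: (aa ^ ba) ^ 20 = 10 ^ 20 = 30
byte 7: (32 ^ 7f) ^ 65 = 4d ^ 65 = 28
byte 8: (8a ^ 63) ^ 72 = e9 ^ 72 = 9b
byte 9: (a4 ^ cf) ^ 72 = 6b ^ 72 = 19
byte 10: (9e ^ a0) ^ 6f = 3e ^ 6f = 51
byte 11: (6d ^ 80) ^ 72 = ed ^ 72 = 9f
byte 12: (9c ^ 44) ^ 20 = d8 ^ 20 = f8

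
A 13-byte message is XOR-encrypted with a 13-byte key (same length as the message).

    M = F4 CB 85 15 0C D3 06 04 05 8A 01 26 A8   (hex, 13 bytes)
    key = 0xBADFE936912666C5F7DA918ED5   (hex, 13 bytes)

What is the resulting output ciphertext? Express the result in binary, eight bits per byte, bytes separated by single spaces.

01001110 00010100 01101100 00100011 10011101 11110101 01100000 11000001 11110010 01010000 10010000 10101000 01111101

XOR is its own inverse, so applying the key byte-wise gives the result directly.
11110100 xor 10111010 = 01001110
11001011 xor 11011111 = 00010100
10000101 xor 11101001 = 01101100
00010101 xor 00110110 = 00100011
00001100 xor 10010001 = 10011101
11010011 xor 00100110 = 11110101
00000110 xor 01100110 = 01100000
00000100 xor 11000101 = 11000001
00000101 xor 11110111 = 11110010
10001010 xor 11011010 = 01010000
00000001 xor 10010001 = 10010000
00100110 xor 10001110 = 10101000
10101000 xor 11010101 = 01111101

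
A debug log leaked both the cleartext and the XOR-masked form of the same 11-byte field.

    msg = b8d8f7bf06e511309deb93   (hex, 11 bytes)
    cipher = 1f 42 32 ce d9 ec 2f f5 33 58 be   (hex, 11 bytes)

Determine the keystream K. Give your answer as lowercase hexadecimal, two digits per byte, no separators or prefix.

Since cipher = msg ⊕ K, XORing both sides with msg gives K = msg ⊕ cipher.
byte 0: b8 XOR 1f = a7
byte 1: d8 XOR 42 = 9a
byte 2: f7 XOR 32 = c5
byte 3: bf XOR ce = 71
byte 4: 06 XOR d9 = df
byte 5: e5 XOR ec = 09
byte 6: 11 XOR 2f = 3e
byte 7: 30 XOR f5 = c5
byte 8: 9d XOR 33 = ae
byte 9: eb XOR 58 = b3
byte 10: 93 XOR be = 2d

a79ac571df093ec5aeb32d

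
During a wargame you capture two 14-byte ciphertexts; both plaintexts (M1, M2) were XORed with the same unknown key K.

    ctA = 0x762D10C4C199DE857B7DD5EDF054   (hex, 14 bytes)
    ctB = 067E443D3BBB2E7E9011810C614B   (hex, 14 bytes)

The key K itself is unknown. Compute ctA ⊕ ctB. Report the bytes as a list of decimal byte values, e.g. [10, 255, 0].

ctA ⊕ ctB = (M1 ⊕ K) ⊕ (M2 ⊕ K) = M1 ⊕ M2 — the shared key cancels under XOR.
76 ^ 06 = 70
2d ^ 7e = 53
10 ^ 44 = 54
c4 ^ 3d = f9
c1 ^ 3b = fa
99 ^ bb = 22
de ^ 2e = f0
85 ^ 7e = fb
7b ^ 90 = eb
7d ^ 11 = 6c
d5 ^ 81 = 54
ed ^ 0c = e1
f0 ^ 61 = 91
54 ^ 4b = 1f

[112, 83, 84, 249, 250, 34, 240, 251, 235, 108, 84, 225, 145, 31]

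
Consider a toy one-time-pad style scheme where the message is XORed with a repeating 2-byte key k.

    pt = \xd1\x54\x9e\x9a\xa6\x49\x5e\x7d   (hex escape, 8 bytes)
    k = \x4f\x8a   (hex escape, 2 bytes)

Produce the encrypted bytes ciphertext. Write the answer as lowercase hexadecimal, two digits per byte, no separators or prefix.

9eded110e9c311f7

The 2-byte key repeats, so the effective keystream is 4f 8a 4f 8a 4f 8a 4f 8a.
byte 0: d1 xor 4f = 9e
byte 1: 54 xor 8a = de
byte 2: 9e xor 4f = d1
byte 3: 9a xor 8a = 10
byte 4: a6 xor 4f = e9
byte 5: 49 xor 8a = c3
byte 6: 5e xor 4f = 11
byte 7: 7d xor 8a = f7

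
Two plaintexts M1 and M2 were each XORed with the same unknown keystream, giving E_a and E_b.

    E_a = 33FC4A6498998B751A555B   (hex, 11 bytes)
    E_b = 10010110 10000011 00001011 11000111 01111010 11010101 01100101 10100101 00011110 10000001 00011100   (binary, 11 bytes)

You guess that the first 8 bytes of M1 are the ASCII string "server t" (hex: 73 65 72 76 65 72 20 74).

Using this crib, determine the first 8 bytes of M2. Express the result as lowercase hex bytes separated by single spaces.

d6 1a 33 d5 87 3e ce a4

First, E_a ⊕ E_b = (M1 ⊕ K) ⊕ (M2 ⊕ K) = M1 ⊕ M2, so the key drops out. Then M2 = (M1 ⊕ M2) ⊕ M1 over the first 8 bytes.
byte 0: (33 ^ 96) ^ 73 = a5 ^ 73 = d6
byte 1: (fc ^ 83) ^ 65 = 7f ^ 65 = 1a
byte 2: (4a ^ 0b) ^ 72 = 41 ^ 72 = 33
byte 3: (64 ^ c7) ^ 76 = a3 ^ 76 = d5
byte 4: (98 ^ 7a) ^ 65 = e2 ^ 65 = 87
byte 5: (99 ^ d5) ^ 72 = 4c ^ 72 = 3e
byte 6: (8b ^ 65) ^ 20 = ee ^ 20 = ce
byte 7: (75 ^ a5) ^ 74 = d0 ^ 74 = a4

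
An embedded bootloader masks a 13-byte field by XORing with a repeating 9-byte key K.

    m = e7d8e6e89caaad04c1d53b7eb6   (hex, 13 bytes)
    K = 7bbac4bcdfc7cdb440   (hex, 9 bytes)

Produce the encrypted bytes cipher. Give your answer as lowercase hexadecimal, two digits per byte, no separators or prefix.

The 9-byte key repeats, so the effective keystream is 7b ba c4 bc df c7 cd b4 40 7b ba c4 bc.
byte 0: 231 xor 123 = 156
byte 1: 216 xor 186 =  98
byte 2: 230 xor 196 =  34
byte 3: 232 xor 188 =  84
byte 4: 156 xor 223 =  67
byte 5: 170 xor 199 = 109
byte 6: 173 xor 205 =  96
byte 7:   4 xor 180 = 176
byte 8: 193 xor  64 = 129
byte 9: 213 xor 123 = 174
byte 10:  59 xor 186 = 129
byte 11: 126 xor 196 = 186
byte 12: 182 xor 188 =  10

9c622254436d60b081ae81ba0a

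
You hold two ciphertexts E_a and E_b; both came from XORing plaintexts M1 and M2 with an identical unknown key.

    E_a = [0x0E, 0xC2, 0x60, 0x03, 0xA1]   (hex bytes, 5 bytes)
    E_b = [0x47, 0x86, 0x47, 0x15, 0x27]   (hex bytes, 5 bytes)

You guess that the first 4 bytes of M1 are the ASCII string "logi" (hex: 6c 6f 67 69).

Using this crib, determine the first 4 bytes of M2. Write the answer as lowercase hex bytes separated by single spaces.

First, E_a ⊕ E_b = (M1 ⊕ K) ⊕ (M2 ⊕ K) = M1 ⊕ M2, so the key drops out. Then M2 = (M1 ⊕ M2) ⊕ M1 over the first 4 bytes.
byte 0: (0e XOR 47) XOR 6c = 49 XOR 6c = 25
byte 1: (c2 XOR 86) XOR 6f = 44 XOR 6f = 2b
byte 2: (60 XOR 47) XOR 67 = 27 XOR 67 = 40
byte 3: (03 XOR 15) XOR 69 = 16 XOR 69 = 7f

25 2b 40 7f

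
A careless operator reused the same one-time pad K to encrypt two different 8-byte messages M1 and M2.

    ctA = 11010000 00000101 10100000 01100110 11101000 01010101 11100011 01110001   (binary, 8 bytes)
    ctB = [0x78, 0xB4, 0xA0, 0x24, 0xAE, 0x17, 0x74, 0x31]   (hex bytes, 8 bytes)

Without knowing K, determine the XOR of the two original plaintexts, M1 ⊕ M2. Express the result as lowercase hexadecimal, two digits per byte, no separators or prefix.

a8b1004246429740

ctA ⊕ ctB = (M1 ⊕ K) ⊕ (M2 ⊕ K) = M1 ⊕ M2 — the shared key cancels under XOR.
11010000 xor 01111000 = 10101000
00000101 xor 10110100 = 10110001
10100000 xor 10100000 = 00000000
01100110 xor 00100100 = 01000010
11101000 xor 10101110 = 01000110
01010101 xor 00010111 = 01000010
11100011 xor 01110100 = 10010111
01110001 xor 00110001 = 01000000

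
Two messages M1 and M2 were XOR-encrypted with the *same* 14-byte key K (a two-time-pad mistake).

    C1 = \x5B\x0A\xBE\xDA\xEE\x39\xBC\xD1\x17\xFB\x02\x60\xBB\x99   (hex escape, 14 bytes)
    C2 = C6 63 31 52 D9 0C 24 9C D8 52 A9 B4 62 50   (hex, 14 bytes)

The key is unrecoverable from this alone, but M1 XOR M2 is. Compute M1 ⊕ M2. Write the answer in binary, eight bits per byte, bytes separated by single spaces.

10011101 01101001 10001111 10001000 00110111 00110101 10011000 01001101 11001111 10101001 10101011 11010100 11011001 11001001

C1 ⊕ C2 = (M1 ⊕ K) ⊕ (M2 ⊕ K) = M1 ⊕ M2 — the shared key cancels under XOR.
byte 0: 01011011 ^ 11000110 = 10011101
byte 1: 00001010 ^ 01100011 = 01101001
byte 2: 10111110 ^ 00110001 = 10001111
byte 3: 11011010 ^ 01010010 = 10001000
byte 4: 11101110 ^ 11011001 = 00110111
byte 5: 00111001 ^ 00001100 = 00110101
byte 6: 10111100 ^ 00100100 = 10011000
byte 7: 11010001 ^ 10011100 = 01001101
byte 8: 00010111 ^ 11011000 = 11001111
byte 9: 11111011 ^ 01010010 = 10101001
byte 10: 00000010 ^ 10101001 = 10101011
byte 11: 01100000 ^ 10110100 = 11010100
byte 12: 10111011 ^ 01100010 = 11011001
byte 13: 10011001 ^ 01010000 = 11001001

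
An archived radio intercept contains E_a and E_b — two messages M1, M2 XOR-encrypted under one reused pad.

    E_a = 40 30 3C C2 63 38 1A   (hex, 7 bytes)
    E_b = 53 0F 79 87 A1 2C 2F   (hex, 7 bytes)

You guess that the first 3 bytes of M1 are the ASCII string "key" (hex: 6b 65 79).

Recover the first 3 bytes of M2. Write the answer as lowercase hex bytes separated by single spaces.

78 5a 3c

First, E_a ⊕ E_b = (M1 ⊕ K) ⊕ (M2 ⊕ K) = M1 ⊕ M2, so the key drops out. Then M2 = (M1 ⊕ M2) ⊕ M1 over the first 3 bytes.
byte 0: (40 xor 53) xor 6b = 13 xor 6b = 78
byte 1: (30 xor 0f) xor 65 = 3f xor 65 = 5a
byte 2: (3c xor 79) xor 79 = 45 xor 79 = 3c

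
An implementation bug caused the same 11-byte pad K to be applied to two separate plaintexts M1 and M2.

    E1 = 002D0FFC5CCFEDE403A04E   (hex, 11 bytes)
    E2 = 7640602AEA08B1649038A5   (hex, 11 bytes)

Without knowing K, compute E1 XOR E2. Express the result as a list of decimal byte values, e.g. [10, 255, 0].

[118, 109, 111, 214, 182, 199, 92, 128, 147, 152, 235]

E1 ⊕ E2 = (M1 ⊕ K) ⊕ (M2 ⊕ K) = M1 ⊕ M2 — the shared key cancels under XOR.
00 xor 76 = 76
2d xor 40 = 6d
0f xor 60 = 6f
fc xor 2a = d6
5c xor ea = b6
cf xor 08 = c7
ed xor b1 = 5c
e4 xor 64 = 80
03 xor 90 = 93
a0 xor 38 = 98
4e xor a5 = eb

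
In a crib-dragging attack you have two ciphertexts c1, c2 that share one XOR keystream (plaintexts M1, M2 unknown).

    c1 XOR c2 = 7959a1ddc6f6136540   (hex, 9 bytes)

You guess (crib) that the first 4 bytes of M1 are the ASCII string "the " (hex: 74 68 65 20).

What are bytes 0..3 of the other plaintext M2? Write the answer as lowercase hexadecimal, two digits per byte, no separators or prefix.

0d31c4fd

Since c1 ⊕ c2 = M1 ⊕ M2, XORing with the guessed M1 bytes yields the corresponding M2 bytes: M2 = (c1 ⊕ c2) ⊕ M1.
byte 0: 79 ^ 74 = 0d
byte 1: 59 ^ 68 = 31
byte 2: a1 ^ 65 = c4
byte 3: dd ^ 20 = fd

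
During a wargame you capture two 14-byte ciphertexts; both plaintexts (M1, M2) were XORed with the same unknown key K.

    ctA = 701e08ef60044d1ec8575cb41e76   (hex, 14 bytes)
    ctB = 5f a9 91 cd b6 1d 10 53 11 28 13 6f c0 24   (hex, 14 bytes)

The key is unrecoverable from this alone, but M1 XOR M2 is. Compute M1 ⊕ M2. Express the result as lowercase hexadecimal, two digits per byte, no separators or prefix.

2fb79922d6195d4dd97f4fdbde52

ctA ⊕ ctB = (M1 ⊕ K) ⊕ (M2 ⊕ K) = M1 ⊕ M2 — the shared key cancels under XOR.
70 xor 5f = 2f
1e xor a9 = b7
08 xor 91 = 99
ef xor cd = 22
60 xor b6 = d6
04 xor 1d = 19
4d xor 10 = 5d
1e xor 53 = 4d
c8 xor 11 = d9
57 xor 28 = 7f
5c xor 13 = 4f
b4 xor 6f = db
1e xor c0 = de
76 xor 24 = 52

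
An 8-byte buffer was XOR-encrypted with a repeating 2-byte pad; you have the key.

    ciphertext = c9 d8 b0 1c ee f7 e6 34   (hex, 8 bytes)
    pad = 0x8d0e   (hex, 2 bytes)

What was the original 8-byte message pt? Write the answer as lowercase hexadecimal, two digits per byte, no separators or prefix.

The 2-byte key repeats, so the effective keystream is 8d 0e 8d 0e 8d 0e 8d 0e.
byte 0: c9 ^ 8d = 44
byte 1: d8 ^ 0e = d6
byte 2: b0 ^ 8d = 3d
byte 3: 1c ^ 0e = 12
byte 4: ee ^ 8d = 63
byte 5: f7 ^ 0e = f9
byte 6: e6 ^ 8d = 6b
byte 7: 34 ^ 0e = 3a

44d63d1263f96b3a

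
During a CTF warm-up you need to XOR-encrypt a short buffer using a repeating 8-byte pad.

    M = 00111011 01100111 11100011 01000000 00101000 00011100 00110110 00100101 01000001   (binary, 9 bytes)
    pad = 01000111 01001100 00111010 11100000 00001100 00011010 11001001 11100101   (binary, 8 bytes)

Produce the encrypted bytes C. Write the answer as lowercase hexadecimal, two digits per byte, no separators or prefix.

7c2bd9a02406ffc006

The 8-byte key repeats, so the effective keystream is 47 4c 3a e0 0c 1a c9 e5 47.
byte 0: 00111011 xor 01000111 = 01111100
byte 1: 01100111 xor 01001100 = 00101011
byte 2: 11100011 xor 00111010 = 11011001
byte 3: 01000000 xor 11100000 = 10100000
byte 4: 00101000 xor 00001100 = 00100100
byte 5: 00011100 xor 00011010 = 00000110
byte 6: 00110110 xor 11001001 = 11111111
byte 7: 00100101 xor 11100101 = 11000000
byte 8: 01000001 xor 01000111 = 00000110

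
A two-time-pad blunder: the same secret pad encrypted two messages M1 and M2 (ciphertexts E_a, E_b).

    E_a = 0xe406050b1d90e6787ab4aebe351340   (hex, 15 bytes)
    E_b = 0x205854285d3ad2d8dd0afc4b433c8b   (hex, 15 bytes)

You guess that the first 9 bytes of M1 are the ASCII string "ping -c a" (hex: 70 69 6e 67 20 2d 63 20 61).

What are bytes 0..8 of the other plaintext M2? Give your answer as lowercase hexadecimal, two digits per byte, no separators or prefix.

b4373f4460875780c6

First, E_a ⊕ E_b = (M1 ⊕ K) ⊕ (M2 ⊕ K) = M1 ⊕ M2, so the key drops out. Then M2 = (M1 ⊕ M2) ⊕ M1 over the first 9 bytes.
byte 0: (e4 xor 20) xor 70 = c4 xor 70 = b4
byte 1: (06 xor 58) xor 69 = 5e xor 69 = 37
byte 2: (05 xor 54) xor 6e = 51 xor 6e = 3f
byte 3: (0b xor 28) xor 67 = 23 xor 67 = 44
byte 4: (1d xor 5d) xor 20 = 40 xor 20 = 60
byte 5: (90 xor 3a) xor 2d = aa xor 2d = 87
byte 6: (e6 xor d2) xor 63 = 34 xor 63 = 57
byte 7: (78 xor d8) xor 20 = a0 xor 20 = 80
byte 8: (7a xor dd) xor 61 = a7 xor 61 = c6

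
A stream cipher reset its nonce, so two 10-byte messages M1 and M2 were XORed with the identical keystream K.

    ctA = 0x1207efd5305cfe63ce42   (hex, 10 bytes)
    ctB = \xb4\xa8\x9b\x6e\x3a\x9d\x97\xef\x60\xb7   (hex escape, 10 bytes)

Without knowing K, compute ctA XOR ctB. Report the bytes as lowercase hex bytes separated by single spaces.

a6 af 74 bb 0a c1 69 8c ae f5

ctA ⊕ ctB = (M1 ⊕ K) ⊕ (M2 ⊕ K) = M1 ⊕ M2 — the shared key cancels under XOR.
byte 0: 12 XOR b4 = a6
byte 1: 07 XOR a8 = af
byte 2: ef XOR 9b = 74
byte 3: d5 XOR 6e = bb
byte 4: 30 XOR 3a = 0a
byte 5: 5c XOR 9d = c1
byte 6: fe XOR 97 = 69
byte 7: 63 XOR ef = 8c
byte 8: ce XOR 60 = ae
byte 9: 42 XOR b7 = f5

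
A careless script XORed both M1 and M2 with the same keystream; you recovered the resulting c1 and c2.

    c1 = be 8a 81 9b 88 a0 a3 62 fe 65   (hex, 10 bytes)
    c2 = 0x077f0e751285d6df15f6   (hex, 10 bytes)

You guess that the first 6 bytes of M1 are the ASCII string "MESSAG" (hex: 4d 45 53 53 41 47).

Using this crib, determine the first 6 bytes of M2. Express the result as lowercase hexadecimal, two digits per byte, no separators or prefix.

First, c1 ⊕ c2 = (M1 ⊕ K) ⊕ (M2 ⊕ K) = M1 ⊕ M2, so the key drops out. Then M2 = (M1 ⊕ M2) ⊕ M1 over the first 6 bytes.
byte 0: (be ^ 07) ^ 4d = b9 ^ 4d = f4
byte 1: (8a ^ 7f) ^ 45 = f5 ^ 45 = b0
byte 2: (81 ^ 0e) ^ 53 = 8f ^ 53 = dc
byte 3: (9b ^ 75) ^ 53 = ee ^ 53 = bd
byte 4: (88 ^ 12) ^ 41 = 9a ^ 41 = db
byte 5: (a0 ^ 85) ^ 47 = 25 ^ 47 = 62

f4b0dcbddb62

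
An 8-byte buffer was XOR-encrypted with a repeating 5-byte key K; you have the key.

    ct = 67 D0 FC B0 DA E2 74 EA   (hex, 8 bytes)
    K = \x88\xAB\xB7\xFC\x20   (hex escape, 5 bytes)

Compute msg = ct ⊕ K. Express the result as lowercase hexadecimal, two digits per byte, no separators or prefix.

ef7b4b4cfa6adf5d

The 5-byte key repeats, so the effective keystream is 88 ab b7 fc 20 88 ab b7.
byte 0: 67 xor 88 = ef
byte 1: d0 xor ab = 7b
byte 2: fc xor b7 = 4b
byte 3: b0 xor fc = 4c
byte 4: da xor 20 = fa
byte 5: e2 xor 88 = 6a
byte 6: 74 xor ab = df
byte 7: ea xor b7 = 5d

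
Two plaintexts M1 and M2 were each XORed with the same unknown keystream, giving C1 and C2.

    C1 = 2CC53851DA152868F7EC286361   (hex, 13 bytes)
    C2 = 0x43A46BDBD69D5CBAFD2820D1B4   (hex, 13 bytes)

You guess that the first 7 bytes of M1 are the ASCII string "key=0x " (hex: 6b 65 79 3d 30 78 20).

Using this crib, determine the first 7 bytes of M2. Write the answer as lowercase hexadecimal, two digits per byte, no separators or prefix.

04042ab73cf054

First, C1 ⊕ C2 = (M1 ⊕ K) ⊕ (M2 ⊕ K) = M1 ⊕ M2, so the key drops out. Then M2 = (M1 ⊕ M2) ⊕ M1 over the first 7 bytes.
byte 0: (2c XOR 43) XOR 6b = 6f XOR 6b = 04
byte 1: (c5 XOR a4) XOR 65 = 61 XOR 65 = 04
byte 2: (38 XOR 6b) XOR 79 = 53 XOR 79 = 2a
byte 3: (51 XOR db) XOR 3d = 8a XOR 3d = b7
byte 4: (da XOR d6) XOR 30 = 0c XOR 30 = 3c
byte 5: (15 XOR 9d) XOR 78 = 88 XOR 78 = f0
byte 6: (28 XOR 5c) XOR 20 = 74 XOR 20 = 54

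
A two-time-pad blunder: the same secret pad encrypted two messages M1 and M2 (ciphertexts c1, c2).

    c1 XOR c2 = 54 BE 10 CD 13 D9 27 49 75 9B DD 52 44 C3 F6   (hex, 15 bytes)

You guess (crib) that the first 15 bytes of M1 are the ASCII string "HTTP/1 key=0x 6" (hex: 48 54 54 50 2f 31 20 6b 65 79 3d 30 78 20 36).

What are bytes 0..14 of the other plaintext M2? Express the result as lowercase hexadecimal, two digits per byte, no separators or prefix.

Since c1 ⊕ c2 = M1 ⊕ M2, XORing with the guessed M1 bytes yields the corresponding M2 bytes: M2 = (c1 ⊕ c2) ⊕ M1.
54 xor 48 = 1c
be xor 54 = ea
10 xor 54 = 44
cd xor 50 = 9d
13 xor 2f = 3c
d9 xor 31 = e8
27 xor 20 = 07
49 xor 6b = 22
75 xor 65 = 10
9b xor 79 = e2
dd xor 3d = e0
52 xor 30 = 62
44 xor 78 = 3c
c3 xor 20 = e3
f6 xor 36 = c0

1cea449d3ce8072210e2e0623ce3c0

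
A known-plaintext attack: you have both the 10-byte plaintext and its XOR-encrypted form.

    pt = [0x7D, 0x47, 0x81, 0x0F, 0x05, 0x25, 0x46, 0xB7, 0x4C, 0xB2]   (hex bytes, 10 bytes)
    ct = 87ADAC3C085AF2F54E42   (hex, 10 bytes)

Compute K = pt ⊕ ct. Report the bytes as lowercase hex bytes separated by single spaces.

Since ct = pt ⊕ K, XORing both sides with pt gives K = pt ⊕ ct.
7d xor 87 = fa
47 xor ad = ea
81 xor ac = 2d
0f xor 3c = 33
05 xor 08 = 0d
25 xor 5a = 7f
46 xor f2 = b4
b7 xor f5 = 42
4c xor 4e = 02
b2 xor 42 = f0

fa ea 2d 33 0d 7f b4 42 02 f0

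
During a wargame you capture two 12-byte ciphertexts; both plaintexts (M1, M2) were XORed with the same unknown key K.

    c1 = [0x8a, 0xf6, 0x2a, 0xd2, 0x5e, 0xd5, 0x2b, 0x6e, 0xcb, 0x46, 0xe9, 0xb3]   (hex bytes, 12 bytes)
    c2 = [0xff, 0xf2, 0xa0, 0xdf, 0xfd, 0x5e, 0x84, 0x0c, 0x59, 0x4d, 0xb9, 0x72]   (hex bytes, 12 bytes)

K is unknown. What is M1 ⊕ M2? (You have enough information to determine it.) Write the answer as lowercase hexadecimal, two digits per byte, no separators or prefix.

75048a0da38baf62920b50c1

c1 ⊕ c2 = (M1 ⊕ K) ⊕ (M2 ⊕ K) = M1 ⊕ M2 — the shared key cancels under XOR.
byte 0: 10001010 XOR 11111111 = 01110101
byte 1: 11110110 XOR 11110010 = 00000100
byte 2: 00101010 XOR 10100000 = 10001010
byte 3: 11010010 XOR 11011111 = 00001101
byte 4: 01011110 XOR 11111101 = 10100011
byte 5: 11010101 XOR 01011110 = 10001011
byte 6: 00101011 XOR 10000100 = 10101111
byte 7: 01101110 XOR 00001100 = 01100010
byte 8: 11001011 XOR 01011001 = 10010010
byte 9: 01000110 XOR 01001101 = 00001011
byte 10: 11101001 XOR 10111001 = 01010000
byte 11: 10110011 XOR 01110010 = 11000001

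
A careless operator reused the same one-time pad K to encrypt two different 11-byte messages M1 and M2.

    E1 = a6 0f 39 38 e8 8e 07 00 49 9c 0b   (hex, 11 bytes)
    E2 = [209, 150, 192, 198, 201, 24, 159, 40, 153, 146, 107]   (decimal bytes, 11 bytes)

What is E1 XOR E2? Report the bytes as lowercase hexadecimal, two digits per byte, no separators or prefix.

E1 ⊕ E2 = (M1 ⊕ K) ⊕ (M2 ⊕ K) = M1 ⊕ M2 — the shared key cancels under XOR.
byte 0: a6 XOR d1 = 77
byte 1: 0f XOR 96 = 99
byte 2: 39 XOR c0 = f9
byte 3: 38 XOR c6 = fe
byte 4: e8 XOR c9 = 21
byte 5: 8e XOR 18 = 96
byte 6: 07 XOR 9f = 98
byte 7: 00 XOR 28 = 28
byte 8: 49 XOR 99 = d0
byte 9: 9c XOR 92 = 0e
byte 10: 0b XOR 6b = 60

7799f9fe21969828d00e60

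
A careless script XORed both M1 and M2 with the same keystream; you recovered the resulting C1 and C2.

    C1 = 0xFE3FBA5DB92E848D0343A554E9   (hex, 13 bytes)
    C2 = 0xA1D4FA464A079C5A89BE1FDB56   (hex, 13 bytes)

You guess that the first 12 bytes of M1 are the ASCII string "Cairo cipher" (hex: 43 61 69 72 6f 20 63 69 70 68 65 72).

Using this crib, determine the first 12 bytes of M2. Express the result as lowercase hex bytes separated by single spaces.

1c 8a 29 69 9c 09 7b be fa 95 df fd

First, C1 ⊕ C2 = (M1 ⊕ K) ⊕ (M2 ⊕ K) = M1 ⊕ M2, so the key drops out. Then M2 = (M1 ⊕ M2) ⊕ M1 over the first 12 bytes.
byte 0: (fe xor a1) xor 43 = 5f xor 43 = 1c
byte 1: (3f xor d4) xor 61 = eb xor 61 = 8a
byte 2: (ba xor fa) xor 69 = 40 xor 69 = 29
byte 3: (5d xor 46) xor 72 = 1b xor 72 = 69
byte 4: (b9 xor 4a) xor 6f = f3 xor 6f = 9c
byte 5: (2e xor 07) xor 20 = 29 xor 20 = 09
byte 6: (84 xor 9c) xor 63 = 18 xor 63 = 7b
byte 7: (8d xor 5a) xor 69 = d7 xor 69 = be
byte 8: (03 xor 89) xor 70 = 8a xor 70 = fa
byte 9: (43 xor be) xor 68 = fd xor 68 = 95
byte 10: (a5 xor 1f) xor 65 = ba xor 65 = df
byte 11: (54 xor db) xor 72 = 8f xor 72 = fd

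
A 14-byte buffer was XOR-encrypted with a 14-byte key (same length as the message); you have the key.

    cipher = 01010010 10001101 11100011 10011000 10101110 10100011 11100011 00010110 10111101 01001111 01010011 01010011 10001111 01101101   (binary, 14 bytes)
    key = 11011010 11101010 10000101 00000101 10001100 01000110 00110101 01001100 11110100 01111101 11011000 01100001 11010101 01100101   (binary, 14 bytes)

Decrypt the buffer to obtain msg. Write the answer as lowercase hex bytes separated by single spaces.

52 ^ da = 88
8d ^ ea = 67
e3 ^ 85 = 66
98 ^ 05 = 9d
ae ^ 8c = 22
a3 ^ 46 = e5
e3 ^ 35 = d6
16 ^ 4c = 5a
bd ^ f4 = 49
4f ^ 7d = 32
53 ^ d8 = 8b
53 ^ 61 = 32
8f ^ d5 = 5a
6d ^ 65 = 08

88 67 66 9d 22 e5 d6 5a 49 32 8b 32 5a 08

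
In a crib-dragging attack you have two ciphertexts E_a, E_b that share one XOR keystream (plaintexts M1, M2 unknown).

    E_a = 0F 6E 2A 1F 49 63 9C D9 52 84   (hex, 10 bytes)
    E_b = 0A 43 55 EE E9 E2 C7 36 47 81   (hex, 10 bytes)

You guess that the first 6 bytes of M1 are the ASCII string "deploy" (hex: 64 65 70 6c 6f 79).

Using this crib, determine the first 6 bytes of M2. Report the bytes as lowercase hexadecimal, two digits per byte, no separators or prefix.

First, E_a ⊕ E_b = (M1 ⊕ K) ⊕ (M2 ⊕ K) = M1 ⊕ M2, so the key drops out. Then M2 = (M1 ⊕ M2) ⊕ M1 over the first 6 bytes.
byte 0: (0f xor 0a) xor 64 = 05 xor 64 = 61
byte 1: (6e xor 43) xor 65 = 2d xor 65 = 48
byte 2: (2a xor 55) xor 70 = 7f xor 70 = 0f
byte 3: (1f xor ee) xor 6c = f1 xor 6c = 9d
byte 4: (49 xor e9) xor 6f = a0 xor 6f = cf
byte 5: (63 xor e2) xor 79 = 81 xor 79 = f8

61480f9dcff8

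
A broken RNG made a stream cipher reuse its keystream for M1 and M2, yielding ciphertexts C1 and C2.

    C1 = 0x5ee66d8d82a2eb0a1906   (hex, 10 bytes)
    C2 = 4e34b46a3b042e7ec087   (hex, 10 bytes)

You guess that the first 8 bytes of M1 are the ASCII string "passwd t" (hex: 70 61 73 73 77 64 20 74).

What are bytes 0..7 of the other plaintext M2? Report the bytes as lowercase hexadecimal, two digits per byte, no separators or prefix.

60b3aa94cec2e500

First, C1 ⊕ C2 = (M1 ⊕ K) ⊕ (M2 ⊕ K) = M1 ⊕ M2, so the key drops out. Then M2 = (M1 ⊕ M2) ⊕ M1 over the first 8 bytes.
byte 0: (5e xor 4e) xor 70 = 10 xor 70 = 60
byte 1: (e6 xor 34) xor 61 = d2 xor 61 = b3
byte 2: (6d xor b4) xor 73 = d9 xor 73 = aa
byte 3: (8d xor 6a) xor 73 = e7 xor 73 = 94
byte 4: (82 xor 3b) xor 77 = b9 xor 77 = ce
byte 5: (a2 xor 04) xor 64 = a6 xor 64 = c2
byte 6: (eb xor 2e) xor 20 = c5 xor 20 = e5
byte 7: (0a xor 7e) xor 74 = 74 xor 74 = 00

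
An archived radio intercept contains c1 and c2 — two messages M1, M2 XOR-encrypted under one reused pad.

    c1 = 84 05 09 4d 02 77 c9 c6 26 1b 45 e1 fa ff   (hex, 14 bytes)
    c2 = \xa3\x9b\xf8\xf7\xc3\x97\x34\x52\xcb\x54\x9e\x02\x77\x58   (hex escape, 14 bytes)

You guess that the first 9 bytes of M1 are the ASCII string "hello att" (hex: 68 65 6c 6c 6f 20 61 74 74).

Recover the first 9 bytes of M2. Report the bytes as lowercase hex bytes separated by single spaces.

4f fb 9d d6 ae c0 9c e0 99

First, c1 ⊕ c2 = (M1 ⊕ K) ⊕ (M2 ⊕ K) = M1 ⊕ M2, so the key drops out. Then M2 = (M1 ⊕ M2) ⊕ M1 over the first 9 bytes.
byte 0: (84 XOR a3) XOR 68 = 27 XOR 68 = 4f
byte 1: (05 XOR 9b) XOR 65 = 9e XOR 65 = fb
byte 2: (09 XOR f8) XOR 6c = f1 XOR 6c = 9d
byte 3: (4d XOR f7) XOR 6c = ba XOR 6c = d6
byte 4: (02 XOR c3) XOR 6f = c1 XOR 6f = ae
byte 5: (77 XOR 97) XOR 20 = e0 XOR 20 = c0
byte 6: (c9 XOR 34) XOR 61 = fd XOR 61 = 9c
byte 7: (c6 XOR 52) XOR 74 = 94 XOR 74 = e0
byte 8: (26 XOR cb) XOR 74 = ed XOR 74 = 99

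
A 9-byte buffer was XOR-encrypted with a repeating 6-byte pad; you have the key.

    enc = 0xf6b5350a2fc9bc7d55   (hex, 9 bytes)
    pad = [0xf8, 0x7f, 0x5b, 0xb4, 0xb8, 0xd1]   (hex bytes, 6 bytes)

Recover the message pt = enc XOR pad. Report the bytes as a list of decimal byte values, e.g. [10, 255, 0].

The 6-byte key repeats, so the effective keystream is f8 7f 5b b4 b8 d1 f8 7f 5b.
byte 0: f6 ^ f8 = 0e
byte 1: b5 ^ 7f = ca
byte 2: 35 ^ 5b = 6e
byte 3: 0a ^ b4 = be
byte 4: 2f ^ b8 = 97
byte 5: c9 ^ d1 = 18
byte 6: bc ^ f8 = 44
byte 7: 7d ^ 7f = 02
byte 8: 55 ^ 5b = 0e

[14, 202, 110, 190, 151, 24, 68, 2, 14]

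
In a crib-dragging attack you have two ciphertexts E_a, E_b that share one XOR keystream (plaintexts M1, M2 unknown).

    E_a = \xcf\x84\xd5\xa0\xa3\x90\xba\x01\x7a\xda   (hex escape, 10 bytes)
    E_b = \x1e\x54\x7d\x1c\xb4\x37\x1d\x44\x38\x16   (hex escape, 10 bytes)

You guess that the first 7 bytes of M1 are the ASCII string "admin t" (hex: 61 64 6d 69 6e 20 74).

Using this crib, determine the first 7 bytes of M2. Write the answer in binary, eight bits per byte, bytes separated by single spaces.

First, E_a ⊕ E_b = (M1 ⊕ K) ⊕ (M2 ⊕ K) = M1 ⊕ M2, so the key drops out. Then M2 = (M1 ⊕ M2) ⊕ M1 over the first 7 bytes.
byte 0: (cf ^ 1e) ^ 61 = d1 ^ 61 = b0
byte 1: (84 ^ 54) ^ 64 = d0 ^ 64 = b4
byte 2: (d5 ^ 7d) ^ 6d = a8 ^ 6d = c5
byte 3: (a0 ^ 1c) ^ 69 = bc ^ 69 = d5
byte 4: (a3 ^ b4) ^ 6e = 17 ^ 6e = 79
byte 5: (90 ^ 37) ^ 20 = a7 ^ 20 = 87
byte 6: (ba ^ 1d) ^ 74 = a7 ^ 74 = d3

10110000 10110100 11000101 11010101 01111001 10000111 11010011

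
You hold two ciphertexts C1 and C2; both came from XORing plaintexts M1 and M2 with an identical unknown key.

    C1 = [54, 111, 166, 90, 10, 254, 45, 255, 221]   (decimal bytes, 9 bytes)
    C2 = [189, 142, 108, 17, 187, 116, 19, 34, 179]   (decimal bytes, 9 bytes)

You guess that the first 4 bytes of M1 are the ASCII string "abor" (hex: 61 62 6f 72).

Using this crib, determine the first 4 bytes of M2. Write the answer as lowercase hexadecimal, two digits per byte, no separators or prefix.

First, C1 ⊕ C2 = (M1 ⊕ K) ⊕ (M2 ⊕ K) = M1 ⊕ M2, so the key drops out. Then M2 = (M1 ⊕ M2) ⊕ M1 over the first 4 bytes.
byte 0: (36 ^ bd) ^ 61 = 8b ^ 61 = ea
byte 1: (6f ^ 8e) ^ 62 = e1 ^ 62 = 83
byte 2: (a6 ^ 6c) ^ 6f = ca ^ 6f = a5
byte 3: (5a ^ 11) ^ 72 = 4b ^ 72 = 39

ea83a539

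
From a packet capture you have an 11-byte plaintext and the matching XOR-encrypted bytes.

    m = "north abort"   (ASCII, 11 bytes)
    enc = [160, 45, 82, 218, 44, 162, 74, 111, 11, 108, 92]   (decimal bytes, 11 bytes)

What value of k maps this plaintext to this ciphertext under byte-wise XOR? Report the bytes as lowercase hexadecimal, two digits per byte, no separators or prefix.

Since enc = m ⊕ k, XORing both sides with m gives k = m ⊕ enc.
6e xor a0 = ce
6f xor 2d = 42
72 xor 52 = 20
74 xor da = ae
68 xor 2c = 44
20 xor a2 = 82
61 xor 4a = 2b
62 xor 6f = 0d
6f xor 0b = 64
72 xor 6c = 1e
74 xor 5c = 28

ce4220ae44822b0d641e28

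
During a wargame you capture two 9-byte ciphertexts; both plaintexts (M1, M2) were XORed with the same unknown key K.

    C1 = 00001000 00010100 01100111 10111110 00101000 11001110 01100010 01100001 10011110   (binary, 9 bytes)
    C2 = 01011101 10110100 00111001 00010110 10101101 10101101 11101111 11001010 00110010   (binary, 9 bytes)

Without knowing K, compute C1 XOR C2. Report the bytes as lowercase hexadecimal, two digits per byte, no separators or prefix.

C1 ⊕ C2 = (M1 ⊕ K) ⊕ (M2 ⊕ K) = M1 ⊕ M2 — the shared key cancels under XOR.
  8 ^  93 =  85
 20 ^ 180 = 160
103 ^  57 =  94
190 ^  22 = 168
 40 ^ 173 = 133
206 ^ 173 =  99
 98 ^ 239 = 141
 97 ^ 202 = 171
158 ^  50 = 172

55a05ea885638dabac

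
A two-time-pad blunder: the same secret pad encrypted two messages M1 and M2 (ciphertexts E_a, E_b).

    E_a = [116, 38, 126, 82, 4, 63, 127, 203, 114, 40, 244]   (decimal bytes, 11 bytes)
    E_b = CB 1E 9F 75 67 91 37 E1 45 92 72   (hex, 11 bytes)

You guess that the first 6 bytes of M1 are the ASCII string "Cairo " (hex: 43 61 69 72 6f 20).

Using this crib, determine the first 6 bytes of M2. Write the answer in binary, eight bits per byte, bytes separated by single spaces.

11111100 01011001 10001000 01010101 00001100 10001110

First, E_a ⊕ E_b = (M1 ⊕ K) ⊕ (M2 ⊕ K) = M1 ⊕ M2, so the key drops out. Then M2 = (M1 ⊕ M2) ⊕ M1 over the first 6 bytes.
byte 0: (74 xor cb) xor 43 = bf xor 43 = fc
byte 1: (26 xor 1e) xor 61 = 38 xor 61 = 59
byte 2: (7e xor 9f) xor 69 = e1 xor 69 = 88
byte 3: (52 xor 75) xor 72 = 27 xor 72 = 55
byte 4: (04 xor 67) xor 6f = 63 xor 6f = 0c
byte 5: (3f xor 91) xor 20 = ae xor 20 = 8e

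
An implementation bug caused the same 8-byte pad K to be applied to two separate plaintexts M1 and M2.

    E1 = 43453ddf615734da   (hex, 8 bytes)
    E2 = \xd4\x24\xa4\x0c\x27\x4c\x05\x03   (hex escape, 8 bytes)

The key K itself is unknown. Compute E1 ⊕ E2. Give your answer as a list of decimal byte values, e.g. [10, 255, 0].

E1 ⊕ E2 = (M1 ⊕ K) ⊕ (M2 ⊕ K) = M1 ⊕ M2 — the shared key cancels under XOR.
 67 xor 212 = 151
 69 xor  36 =  97
 61 xor 164 = 153
223 xor  12 = 211
 97 xor  39 =  70
 87 xor  76 =  27
 52 xor   5 =  49
218 xor   3 = 217

[151, 97, 153, 211, 70, 27, 49, 217]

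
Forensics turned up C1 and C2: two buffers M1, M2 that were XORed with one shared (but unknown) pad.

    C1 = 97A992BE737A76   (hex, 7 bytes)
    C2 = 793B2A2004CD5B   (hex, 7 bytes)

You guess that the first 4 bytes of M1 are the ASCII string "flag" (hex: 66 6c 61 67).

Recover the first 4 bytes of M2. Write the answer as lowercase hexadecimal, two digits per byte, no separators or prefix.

First, C1 ⊕ C2 = (M1 ⊕ K) ⊕ (M2 ⊕ K) = M1 ⊕ M2, so the key drops out. Then M2 = (M1 ⊕ M2) ⊕ M1 over the first 4 bytes.
byte 0: (97 ^ 79) ^ 66 = ee ^ 66 = 88
byte 1: (a9 ^ 3b) ^ 6c = 92 ^ 6c = fe
byte 2: (92 ^ 2a) ^ 61 = b8 ^ 61 = d9
byte 3: (be ^ 20) ^ 67 = 9e ^ 67 = f9

88fed9f9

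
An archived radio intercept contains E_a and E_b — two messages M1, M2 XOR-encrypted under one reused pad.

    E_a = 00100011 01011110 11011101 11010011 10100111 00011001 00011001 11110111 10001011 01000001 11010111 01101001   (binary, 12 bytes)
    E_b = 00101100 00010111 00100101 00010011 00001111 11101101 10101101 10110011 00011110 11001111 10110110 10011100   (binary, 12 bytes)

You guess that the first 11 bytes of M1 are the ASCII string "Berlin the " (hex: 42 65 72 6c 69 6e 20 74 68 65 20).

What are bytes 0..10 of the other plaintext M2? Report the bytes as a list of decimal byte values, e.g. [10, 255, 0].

First, E_a ⊕ E_b = (M1 ⊕ K) ⊕ (M2 ⊕ K) = M1 ⊕ M2, so the key drops out. Then M2 = (M1 ⊕ M2) ⊕ M1 over the first 11 bytes.
byte 0: (23 ^ 2c) ^ 42 = 0f ^ 42 = 4d
byte 1: (5e ^ 17) ^ 65 = 49 ^ 65 = 2c
byte 2: (dd ^ 25) ^ 72 = f8 ^ 72 = 8a
byte 3: (d3 ^ 13) ^ 6c = c0 ^ 6c = ac
byte 4: (a7 ^ 0f) ^ 69 = a8 ^ 69 = c1
byte 5: (19 ^ ed) ^ 6e = f4 ^ 6e = 9a
byte 6: (19 ^ ad) ^ 20 = b4 ^ 20 = 94
byte 7: (f7 ^ b3) ^ 74 = 44 ^ 74 = 30
byte 8: (8b ^ 1e) ^ 68 = 95 ^ 68 = fd
byte 9: (41 ^ cf) ^ 65 = 8e ^ 65 = eb
byte 10: (d7 ^ b6) ^ 20 = 61 ^ 20 = 41

[77, 44, 138, 172, 193, 154, 148, 48, 253, 235, 65]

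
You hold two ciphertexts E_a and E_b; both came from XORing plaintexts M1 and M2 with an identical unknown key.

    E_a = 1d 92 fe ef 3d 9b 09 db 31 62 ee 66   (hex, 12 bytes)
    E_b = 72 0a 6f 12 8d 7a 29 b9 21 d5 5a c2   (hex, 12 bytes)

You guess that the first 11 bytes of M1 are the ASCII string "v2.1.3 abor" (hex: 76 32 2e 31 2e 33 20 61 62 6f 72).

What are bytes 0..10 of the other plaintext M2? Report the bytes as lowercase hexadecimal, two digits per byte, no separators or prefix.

First, E_a ⊕ E_b = (M1 ⊕ K) ⊕ (M2 ⊕ K) = M1 ⊕ M2, so the key drops out. Then M2 = (M1 ⊕ M2) ⊕ M1 over the first 11 bytes.
byte 0: (1d ⊕ 72) ⊕ 76 = 6f ⊕ 76 = 19
byte 1: (92 ⊕ 0a) ⊕ 32 = 98 ⊕ 32 = aa
byte 2: (fe ⊕ 6f) ⊕ 2e = 91 ⊕ 2e = bf
byte 3: (ef ⊕ 12) ⊕ 31 = fd ⊕ 31 = cc
byte 4: (3d ⊕ 8d) ⊕ 2e = b0 ⊕ 2e = 9e
byte 5: (9b ⊕ 7a) ⊕ 33 = e1 ⊕ 33 = d2
byte 6: (09 ⊕ 29) ⊕ 20 = 20 ⊕ 20 = 00
byte 7: (db ⊕ b9) ⊕ 61 = 62 ⊕ 61 = 03
byte 8: (31 ⊕ 21) ⊕ 62 = 10 ⊕ 62 = 72
byte 9: (62 ⊕ d5) ⊕ 6f = b7 ⊕ 6f = d8
byte 10: (ee ⊕ 5a) ⊕ 72 = b4 ⊕ 72 = c6

19aabfcc9ed2000372d8c6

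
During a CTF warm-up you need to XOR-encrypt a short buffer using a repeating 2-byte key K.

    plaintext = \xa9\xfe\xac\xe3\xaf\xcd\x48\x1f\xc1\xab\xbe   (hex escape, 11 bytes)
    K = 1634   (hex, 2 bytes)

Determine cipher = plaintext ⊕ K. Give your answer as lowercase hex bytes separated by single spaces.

bf ca ba d7 b9 f9 5e 2b d7 9f a8

The 2-byte key repeats, so the effective keystream is 16 34 16 34 16 34 16 34 16 34 16.
byte 0: a9 xor 16 = bf
byte 1: fe xor 34 = ca
byte 2: ac xor 16 = ba
byte 3: e3 xor 34 = d7
byte 4: af xor 16 = b9
byte 5: cd xor 34 = f9
byte 6: 48 xor 16 = 5e
byte 7: 1f xor 34 = 2b
byte 8: c1 xor 16 = d7
byte 9: ab xor 34 = 9f
byte 10: be xor 16 = a8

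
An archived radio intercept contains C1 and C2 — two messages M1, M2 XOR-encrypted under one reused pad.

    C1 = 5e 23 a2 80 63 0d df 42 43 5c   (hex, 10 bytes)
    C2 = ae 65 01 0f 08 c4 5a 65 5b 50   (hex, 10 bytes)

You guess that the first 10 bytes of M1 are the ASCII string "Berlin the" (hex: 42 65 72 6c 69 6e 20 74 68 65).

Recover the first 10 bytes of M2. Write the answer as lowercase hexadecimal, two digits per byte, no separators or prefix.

First, C1 ⊕ C2 = (M1 ⊕ K) ⊕ (M2 ⊕ K) = M1 ⊕ M2, so the key drops out. Then M2 = (M1 ⊕ M2) ⊕ M1 over the first 10 bytes.
byte 0: (5e XOR ae) XOR 42 = f0 XOR 42 = b2
byte 1: (23 XOR 65) XOR 65 = 46 XOR 65 = 23
byte 2: (a2 XOR 01) XOR 72 = a3 XOR 72 = d1
byte 3: (80 XOR 0f) XOR 6c = 8f XOR 6c = e3
byte 4: (63 XOR 08) XOR 69 = 6b XOR 69 = 02
byte 5: (0d XOR c4) XOR 6e = c9 XOR 6e = a7
byte 6: (df XOR 5a) XOR 20 = 85 XOR 20 = a5
byte 7: (42 XOR 65) XOR 74 = 27 XOR 74 = 53
byte 8: (43 XOR 5b) XOR 68 = 18 XOR 68 = 70
byte 9: (5c XOR 50) XOR 65 = 0c XOR 65 = 69

b223d1e302a7a5537069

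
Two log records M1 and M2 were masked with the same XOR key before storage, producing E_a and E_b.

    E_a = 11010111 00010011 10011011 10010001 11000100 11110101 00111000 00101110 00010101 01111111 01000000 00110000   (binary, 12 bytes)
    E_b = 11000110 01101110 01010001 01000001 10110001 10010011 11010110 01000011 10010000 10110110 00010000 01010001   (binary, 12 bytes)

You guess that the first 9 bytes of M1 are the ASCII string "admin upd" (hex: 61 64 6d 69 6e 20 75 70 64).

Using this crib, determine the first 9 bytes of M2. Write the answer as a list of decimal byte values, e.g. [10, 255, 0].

[112, 25, 167, 185, 27, 70, 155, 29, 225]

First, E_a ⊕ E_b = (M1 ⊕ K) ⊕ (M2 ⊕ K) = M1 ⊕ M2, so the key drops out. Then M2 = (M1 ⊕ M2) ⊕ M1 over the first 9 bytes.
byte 0: (d7 ^ c6) ^ 61 = 11 ^ 61 = 70
byte 1: (13 ^ 6e) ^ 64 = 7d ^ 64 = 19
byte 2: (9b ^ 51) ^ 6d = ca ^ 6d = a7
byte 3: (91 ^ 41) ^ 69 = d0 ^ 69 = b9
byte 4: (c4 ^ b1) ^ 6e = 75 ^ 6e = 1b
byte 5: (f5 ^ 93) ^ 20 = 66 ^ 20 = 46
byte 6: (38 ^ d6) ^ 75 = ee ^ 75 = 9b
byte 7: (2e ^ 43) ^ 70 = 6d ^ 70 = 1d
byte 8: (15 ^ 90) ^ 64 = 85 ^ 64 = e1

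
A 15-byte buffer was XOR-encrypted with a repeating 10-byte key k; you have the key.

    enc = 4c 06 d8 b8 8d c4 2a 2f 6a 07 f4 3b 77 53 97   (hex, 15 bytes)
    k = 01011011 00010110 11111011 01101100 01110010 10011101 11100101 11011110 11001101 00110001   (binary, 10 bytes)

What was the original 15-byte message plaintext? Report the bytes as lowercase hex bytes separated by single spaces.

The 10-byte key repeats, so the effective keystream is 5b 16 fb 6c 72 9d e5 de cd 31 5b 16 fb 6c 72.
byte 0: 01001100 ^ 01011011 = 00010111
byte 1: 00000110 ^ 00010110 = 00010000
byte 2: 11011000 ^ 11111011 = 00100011
byte 3: 10111000 ^ 01101100 = 11010100
byte 4: 10001101 ^ 01110010 = 11111111
byte 5: 11000100 ^ 10011101 = 01011001
byte 6: 00101010 ^ 11100101 = 11001111
byte 7: 00101111 ^ 11011110 = 11110001
byte 8: 01101010 ^ 11001101 = 10100111
byte 9: 00000111 ^ 00110001 = 00110110
byte 10: 11110100 ^ 01011011 = 10101111
byte 11: 00111011 ^ 00010110 = 00101101
byte 12: 01110111 ^ 11111011 = 10001100
byte 13: 01010011 ^ 01101100 = 00111111
byte 14: 10010111 ^ 01110010 = 11100101

17 10 23 d4 ff 59 cf f1 a7 36 af 2d 8c 3f e5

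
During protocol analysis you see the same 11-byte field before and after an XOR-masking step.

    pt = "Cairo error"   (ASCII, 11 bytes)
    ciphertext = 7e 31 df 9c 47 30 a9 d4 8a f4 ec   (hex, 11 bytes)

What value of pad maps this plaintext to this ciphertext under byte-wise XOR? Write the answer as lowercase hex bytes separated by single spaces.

3d 50 b6 ee 28 10 cc a6 f8 9b 9e

Since ciphertext = pt ⊕ pad, XORing both sides with pt gives pad = pt ⊕ ciphertext.
byte 0:  67 XOR 126 =  61
byte 1:  97 XOR  49 =  80
byte 2: 105 XOR 223 = 182
byte 3: 114 XOR 156 = 238
byte 4: 111 XOR  71 =  40
byte 5:  32 XOR  48 =  16
byte 6: 101 XOR 169 = 204
byte 7: 114 XOR 212 = 166
byte 8: 114 XOR 138 = 248
byte 9: 111 XOR 244 = 155
byte 10: 114 XOR 236 = 158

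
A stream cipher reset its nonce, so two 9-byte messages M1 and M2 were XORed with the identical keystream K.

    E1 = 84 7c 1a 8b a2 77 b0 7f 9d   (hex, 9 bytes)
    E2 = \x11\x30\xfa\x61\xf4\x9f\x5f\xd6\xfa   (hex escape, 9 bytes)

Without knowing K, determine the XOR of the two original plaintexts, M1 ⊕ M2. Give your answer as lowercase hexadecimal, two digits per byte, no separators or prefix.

E1 ⊕ E2 = (M1 ⊕ K) ⊕ (M2 ⊕ K) = M1 ⊕ M2 — the shared key cancels under XOR.
84 XOR 11 = 95
7c XOR 30 = 4c
1a XOR fa = e0
8b XOR 61 = ea
a2 XOR f4 = 56
77 XOR 9f = e8
b0 XOR 5f = ef
7f XOR d6 = a9
9d XOR fa = 67

954ce0ea56e8efa967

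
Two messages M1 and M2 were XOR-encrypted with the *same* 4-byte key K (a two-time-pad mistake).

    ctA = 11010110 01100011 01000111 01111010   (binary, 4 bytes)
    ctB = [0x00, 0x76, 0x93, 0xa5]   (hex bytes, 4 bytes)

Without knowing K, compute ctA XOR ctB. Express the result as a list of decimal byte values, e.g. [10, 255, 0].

ctA ⊕ ctB = (M1 ⊕ K) ⊕ (M2 ⊕ K) = M1 ⊕ M2 — the shared key cancels under XOR.
byte 0: d6 XOR 00 = d6
byte 1: 63 XOR 76 = 15
byte 2: 47 XOR 93 = d4
byte 3: 7a XOR a5 = df

[214, 21, 212, 223]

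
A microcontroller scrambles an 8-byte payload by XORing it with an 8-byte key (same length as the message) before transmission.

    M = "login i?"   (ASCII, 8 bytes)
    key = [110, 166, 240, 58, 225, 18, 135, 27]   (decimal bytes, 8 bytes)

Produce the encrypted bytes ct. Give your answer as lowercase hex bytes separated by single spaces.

XOR is its own inverse, so applying the key byte-wise gives the result directly.
6c ^ 6e = 02
6f ^ a6 = c9
67 ^ f0 = 97
69 ^ 3a = 53
6e ^ e1 = 8f
20 ^ 12 = 32
69 ^ 87 = ee
3f ^ 1b = 24

02 c9 97 53 8f 32 ee 24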